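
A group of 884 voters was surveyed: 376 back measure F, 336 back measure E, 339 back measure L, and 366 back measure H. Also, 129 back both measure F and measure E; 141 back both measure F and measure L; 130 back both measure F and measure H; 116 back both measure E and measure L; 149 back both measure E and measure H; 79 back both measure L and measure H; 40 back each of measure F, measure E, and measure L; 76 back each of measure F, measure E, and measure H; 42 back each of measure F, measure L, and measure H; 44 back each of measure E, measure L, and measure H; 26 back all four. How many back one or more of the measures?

849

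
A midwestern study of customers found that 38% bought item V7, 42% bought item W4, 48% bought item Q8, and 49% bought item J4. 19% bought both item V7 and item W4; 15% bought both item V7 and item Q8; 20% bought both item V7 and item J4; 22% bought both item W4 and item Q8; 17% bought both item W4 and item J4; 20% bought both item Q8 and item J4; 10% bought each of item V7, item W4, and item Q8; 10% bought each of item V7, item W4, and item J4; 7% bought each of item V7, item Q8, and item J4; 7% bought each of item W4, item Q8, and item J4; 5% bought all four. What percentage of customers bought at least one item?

93%

By inclusion–exclusion:
P(union) = 38 + 42 + 48 + 49 − 19 − 15 − 20 − 22 − 17 − 20 + 10 + 10 + 7 + 7 − 5 = 93%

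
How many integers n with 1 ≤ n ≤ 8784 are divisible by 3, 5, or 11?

4525

2928 + 1756 + 798 − 585 − 266 − 159 + 53 = 4525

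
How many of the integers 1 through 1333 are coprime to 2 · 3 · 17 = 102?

419

⌊1333/2⌋ + ⌊1333/3⌋ + ⌊1333/17⌋ − ⌊1333/6⌋ − ⌊1333/34⌋ − ⌊1333/51⌋ + ⌊1333/102⌋ = 666 + 444 + 78 − 222 − 39 − 26 + 13 = 914
1333 − 914 = 419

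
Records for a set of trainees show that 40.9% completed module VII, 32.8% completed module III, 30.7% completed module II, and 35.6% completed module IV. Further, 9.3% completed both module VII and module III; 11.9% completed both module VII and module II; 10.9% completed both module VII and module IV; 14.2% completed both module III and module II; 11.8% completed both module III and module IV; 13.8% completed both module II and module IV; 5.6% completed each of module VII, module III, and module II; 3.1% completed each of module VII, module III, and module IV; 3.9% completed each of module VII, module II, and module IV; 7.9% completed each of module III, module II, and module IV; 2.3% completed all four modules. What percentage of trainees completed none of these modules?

13.7%

P(union) = 40.9 + 32.8 + 30.7 + 35.6 − 9.3 − 11.9 − 10.9 − 14.2 − 11.8 − 13.8 + 5.6 + 3.1 + 3.9 + 7.9 − 2.3 = 86.3%
P(none) = 100% − 86.3% = 13.7%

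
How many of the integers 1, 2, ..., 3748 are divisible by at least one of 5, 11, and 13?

1231

⌊3748/5⌋ + ⌊3748/11⌋ + ⌊3748/13⌋ − ⌊3748/55⌋ − ⌊3748/65⌋ − ⌊3748/143⌋ + ⌊3748/715⌋ = 749 + 340 + 288 − 68 − 57 − 26 + 5 = 1231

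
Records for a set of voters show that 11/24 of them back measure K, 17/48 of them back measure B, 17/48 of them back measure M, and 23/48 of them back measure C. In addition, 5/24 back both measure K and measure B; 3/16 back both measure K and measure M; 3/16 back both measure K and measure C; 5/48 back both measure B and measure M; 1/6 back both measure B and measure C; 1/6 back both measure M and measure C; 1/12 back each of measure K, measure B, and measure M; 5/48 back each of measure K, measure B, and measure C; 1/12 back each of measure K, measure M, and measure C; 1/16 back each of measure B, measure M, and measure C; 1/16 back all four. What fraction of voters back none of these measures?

5/48

P(≥1) = 11/24 + 17/48 + 17/48 + 23/48 − 5/24 − 3/16 − 3/16 − 5/48 − 1/6 − 1/6 + 1/12 + 5/48 + 1/12 + 1/16 − 1/16 = 43/48
P(none) = 1 − 43/48 = 5/48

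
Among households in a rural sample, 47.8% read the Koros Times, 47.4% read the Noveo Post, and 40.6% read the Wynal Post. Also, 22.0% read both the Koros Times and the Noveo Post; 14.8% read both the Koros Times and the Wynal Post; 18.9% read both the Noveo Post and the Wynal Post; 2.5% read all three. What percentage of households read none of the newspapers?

17.4%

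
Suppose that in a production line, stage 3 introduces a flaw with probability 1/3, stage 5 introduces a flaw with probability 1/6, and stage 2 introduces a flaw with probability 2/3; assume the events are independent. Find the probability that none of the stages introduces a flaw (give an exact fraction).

P(none) = (1 − 1/3) × (1 − 1/6) × (1 − 2/3) = 2/3 × 5/6 × 1/3 = 5/27

5/27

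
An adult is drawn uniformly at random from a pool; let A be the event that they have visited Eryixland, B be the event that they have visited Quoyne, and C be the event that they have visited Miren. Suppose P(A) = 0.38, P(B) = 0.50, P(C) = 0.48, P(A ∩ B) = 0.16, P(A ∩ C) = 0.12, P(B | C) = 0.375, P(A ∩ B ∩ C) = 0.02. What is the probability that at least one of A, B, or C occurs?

0.92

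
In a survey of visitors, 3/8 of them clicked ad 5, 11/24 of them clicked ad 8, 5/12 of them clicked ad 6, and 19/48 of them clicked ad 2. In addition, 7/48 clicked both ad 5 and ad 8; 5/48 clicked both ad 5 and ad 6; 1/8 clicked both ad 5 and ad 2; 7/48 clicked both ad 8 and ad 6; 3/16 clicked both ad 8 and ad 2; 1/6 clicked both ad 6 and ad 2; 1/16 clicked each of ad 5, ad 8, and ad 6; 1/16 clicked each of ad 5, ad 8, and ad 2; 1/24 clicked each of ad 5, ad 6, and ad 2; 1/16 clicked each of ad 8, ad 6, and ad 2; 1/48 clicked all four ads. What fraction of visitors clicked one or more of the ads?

Using inclusion–exclusion:
P(≥1) = 3/8 + 11/24 + 5/12 + 19/48 − 7/48 − 5/48 − 1/8 − 7/48 − 3/16 − 1/6 + 1/16 + 1/16 + 1/24 + 1/16 − 1/48 = 47/48

47/48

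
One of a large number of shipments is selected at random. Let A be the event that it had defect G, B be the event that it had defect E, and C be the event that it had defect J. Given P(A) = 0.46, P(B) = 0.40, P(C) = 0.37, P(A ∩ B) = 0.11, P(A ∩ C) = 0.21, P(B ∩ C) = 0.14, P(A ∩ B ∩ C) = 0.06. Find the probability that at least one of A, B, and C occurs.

0.83

By inclusion–exclusion:
P(A ∪ B ∪ C) = 0.46 + 0.40 + 0.37 − 0.11 − 0.21 − 0.14 + 0.06 = 0.83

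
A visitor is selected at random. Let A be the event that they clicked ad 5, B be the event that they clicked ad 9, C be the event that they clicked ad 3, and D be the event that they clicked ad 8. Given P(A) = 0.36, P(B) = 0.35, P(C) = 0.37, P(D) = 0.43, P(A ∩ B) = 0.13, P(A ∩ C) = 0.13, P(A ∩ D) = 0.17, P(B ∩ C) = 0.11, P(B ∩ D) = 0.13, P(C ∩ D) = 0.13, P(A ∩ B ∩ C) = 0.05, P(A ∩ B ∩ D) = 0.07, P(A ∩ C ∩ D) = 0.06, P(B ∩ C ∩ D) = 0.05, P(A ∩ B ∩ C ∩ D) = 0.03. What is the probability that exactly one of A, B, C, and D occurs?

0.48

Using the inclusion–exclusion count for exactly one event:
P(exactly one) = 0.36 + 0.35 + 0.37 + 0.43 − 2·0.13 − 2·0.13 − 2·0.17 − 2·0.11 − 2·0.13 − 2·0.13 + 3·0.05 + 3·0.07 + 3·0.06 + 3·0.05 − 4·0.03 = 0.48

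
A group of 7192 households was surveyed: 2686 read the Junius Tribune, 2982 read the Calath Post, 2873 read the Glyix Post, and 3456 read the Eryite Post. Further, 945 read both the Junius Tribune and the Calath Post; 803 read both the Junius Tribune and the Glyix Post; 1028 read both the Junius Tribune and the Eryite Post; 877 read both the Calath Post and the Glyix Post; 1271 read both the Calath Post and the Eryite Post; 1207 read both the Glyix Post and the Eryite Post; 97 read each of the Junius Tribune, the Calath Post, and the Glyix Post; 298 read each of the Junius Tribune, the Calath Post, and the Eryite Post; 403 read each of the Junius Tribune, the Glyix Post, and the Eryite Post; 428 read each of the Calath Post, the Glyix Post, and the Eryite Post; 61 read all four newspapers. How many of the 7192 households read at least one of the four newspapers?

Using inclusion–exclusion:
N(≥1) = 2686 + 2982 + 2873 + 3456 − 945 − 803 − 1028 − 877 − 1271 − 1207 + 97 + 298 + 403 + 428 − 61 = 7031

7031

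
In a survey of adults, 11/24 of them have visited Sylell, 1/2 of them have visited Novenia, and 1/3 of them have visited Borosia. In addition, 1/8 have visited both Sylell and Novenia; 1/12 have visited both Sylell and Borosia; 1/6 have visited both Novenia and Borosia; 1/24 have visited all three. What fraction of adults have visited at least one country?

23/24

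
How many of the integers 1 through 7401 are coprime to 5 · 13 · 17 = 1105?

By inclusion-exclusion,
floor(7401/5) + floor(7401/13) + floor(7401/17) − floor(7401/65) − floor(7401/85) − floor(7401/221) + floor(7401/1105) = 1480 + 569 + 435 − 113 − 87 − 33 + 6 = 2257
7401 − 2257 = 5144

5144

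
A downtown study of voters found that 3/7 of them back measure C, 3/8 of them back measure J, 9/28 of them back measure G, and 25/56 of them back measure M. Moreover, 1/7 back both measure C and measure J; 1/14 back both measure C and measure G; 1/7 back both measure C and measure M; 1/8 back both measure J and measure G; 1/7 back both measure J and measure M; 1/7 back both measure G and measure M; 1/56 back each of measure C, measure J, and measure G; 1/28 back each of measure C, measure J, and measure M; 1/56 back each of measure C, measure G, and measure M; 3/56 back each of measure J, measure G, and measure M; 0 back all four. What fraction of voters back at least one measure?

13/14

Using inclusion–exclusion:
P(≥1) = 3/7 + 3/8 + 9/28 + 25/56 − 1/7 − 1/14 − 1/7 − 1/8 − 1/7 − 1/7 + 1/56 + 1/28 + 1/56 + 3/56 − 0 = 13/14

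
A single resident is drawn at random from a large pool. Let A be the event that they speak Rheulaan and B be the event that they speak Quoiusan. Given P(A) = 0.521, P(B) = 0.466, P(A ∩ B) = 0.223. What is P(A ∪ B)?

0.764

Using inclusion–exclusion:
P(A ∪ B) = 0.521 + 0.466 − 0.223 = 0.764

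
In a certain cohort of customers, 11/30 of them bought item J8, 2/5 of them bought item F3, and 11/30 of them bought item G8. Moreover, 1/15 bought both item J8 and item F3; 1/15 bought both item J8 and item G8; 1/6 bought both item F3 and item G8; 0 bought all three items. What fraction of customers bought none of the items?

By inclusion-exclusion,
P(≥1) = 11/30 + 2/5 + 11/30 − 1/15 − 1/15 − 1/6 + 0 = 5/6
P(none) = 1 − 5/6 = 1/6

1/6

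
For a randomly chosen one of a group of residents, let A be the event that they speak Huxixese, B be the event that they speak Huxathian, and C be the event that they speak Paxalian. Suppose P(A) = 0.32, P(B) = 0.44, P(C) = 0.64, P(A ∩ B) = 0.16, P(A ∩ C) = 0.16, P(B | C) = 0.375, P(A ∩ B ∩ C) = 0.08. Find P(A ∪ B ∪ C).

0.92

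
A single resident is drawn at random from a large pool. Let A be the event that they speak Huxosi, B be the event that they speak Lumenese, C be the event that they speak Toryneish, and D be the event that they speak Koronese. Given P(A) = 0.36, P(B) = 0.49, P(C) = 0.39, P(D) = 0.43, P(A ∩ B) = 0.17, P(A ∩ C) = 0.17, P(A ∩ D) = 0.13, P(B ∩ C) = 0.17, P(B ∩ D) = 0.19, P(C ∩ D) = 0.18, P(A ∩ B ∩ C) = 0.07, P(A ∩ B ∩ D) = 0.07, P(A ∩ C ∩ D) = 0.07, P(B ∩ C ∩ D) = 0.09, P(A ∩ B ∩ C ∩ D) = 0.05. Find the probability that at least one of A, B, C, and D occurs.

0.91

P(A ∪ B ∪ C ∪ D) = 0.36 + 0.49 + 0.39 + 0.43 − 0.17 − 0.17 − 0.13 − 0.17 − 0.19 − 0.18 + 0.07 + 0.07 + 0.07 + 0.09 − 0.05 = 0.91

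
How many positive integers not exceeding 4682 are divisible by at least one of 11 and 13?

By inclusion-exclusion,
425 + 360 − 32 = 753

753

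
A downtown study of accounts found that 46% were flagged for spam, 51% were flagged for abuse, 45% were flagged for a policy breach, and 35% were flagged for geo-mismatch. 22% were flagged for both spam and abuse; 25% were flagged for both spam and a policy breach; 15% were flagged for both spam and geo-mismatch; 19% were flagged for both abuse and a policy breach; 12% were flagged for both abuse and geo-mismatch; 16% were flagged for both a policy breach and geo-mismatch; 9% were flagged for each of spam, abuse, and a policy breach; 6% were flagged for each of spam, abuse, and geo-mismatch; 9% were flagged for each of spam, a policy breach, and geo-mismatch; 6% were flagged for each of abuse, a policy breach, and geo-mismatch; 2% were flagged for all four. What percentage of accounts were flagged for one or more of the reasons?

96%

Apply inclusion-exclusion:
P(at least one) = 46 + 51 + 45 + 35 − 22 − 25 − 15 − 19 − 12 − 16 + 9 + 6 + 9 + 6 − 2 = 96%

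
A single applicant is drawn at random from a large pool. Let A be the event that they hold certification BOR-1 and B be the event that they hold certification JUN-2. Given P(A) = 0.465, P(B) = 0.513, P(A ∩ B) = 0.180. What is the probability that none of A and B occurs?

Inclusion–exclusion gives
P(A ∪ B) = 0.465 + 0.513 − 0.180 = 0.798
P(none) = 1 − 0.798 = 0.202

0.202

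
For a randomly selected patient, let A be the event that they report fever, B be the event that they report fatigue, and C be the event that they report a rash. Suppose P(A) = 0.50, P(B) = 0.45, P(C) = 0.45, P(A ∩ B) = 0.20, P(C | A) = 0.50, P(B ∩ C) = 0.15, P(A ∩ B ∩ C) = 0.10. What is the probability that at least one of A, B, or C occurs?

0.90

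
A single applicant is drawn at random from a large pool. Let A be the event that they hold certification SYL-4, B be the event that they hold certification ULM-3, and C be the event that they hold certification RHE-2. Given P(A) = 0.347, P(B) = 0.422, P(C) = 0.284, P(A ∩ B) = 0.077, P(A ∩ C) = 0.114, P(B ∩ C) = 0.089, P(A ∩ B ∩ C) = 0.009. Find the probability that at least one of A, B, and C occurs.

0.782

Using inclusion–exclusion:
P(A ∪ B ∪ C) = 0.347 + 0.422 + 0.284 − 0.077 − 0.114 − 0.089 + 0.009 = 0.782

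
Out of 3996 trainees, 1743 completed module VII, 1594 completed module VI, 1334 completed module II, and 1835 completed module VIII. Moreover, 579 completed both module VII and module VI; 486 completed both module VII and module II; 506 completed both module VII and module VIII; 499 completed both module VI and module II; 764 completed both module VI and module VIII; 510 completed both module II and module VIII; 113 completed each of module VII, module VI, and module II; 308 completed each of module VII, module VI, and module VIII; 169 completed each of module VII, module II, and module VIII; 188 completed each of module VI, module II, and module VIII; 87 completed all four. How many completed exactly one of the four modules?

N(exactly one) = 1743 + 1594 + 1334 + 1835 − 2·579 − 2·486 − 2·506 − 2·499 − 2·764 − 2·510 + 3·113 + 3·308 + 3·169 + 3·188 − 4·87 = 1804

1804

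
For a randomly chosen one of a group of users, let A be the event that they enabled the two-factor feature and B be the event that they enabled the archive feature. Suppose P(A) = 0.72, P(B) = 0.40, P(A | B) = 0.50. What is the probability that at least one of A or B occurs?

0.92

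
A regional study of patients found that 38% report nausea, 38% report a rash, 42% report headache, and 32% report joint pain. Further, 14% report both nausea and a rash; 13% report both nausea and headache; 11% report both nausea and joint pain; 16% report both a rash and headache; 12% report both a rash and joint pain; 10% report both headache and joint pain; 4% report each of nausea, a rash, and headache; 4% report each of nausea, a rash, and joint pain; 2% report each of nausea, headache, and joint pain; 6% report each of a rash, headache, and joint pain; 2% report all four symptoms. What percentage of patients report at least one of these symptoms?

88%

Using inclusion–exclusion:
P(at least one) = 38 + 38 + 42 + 32 − 14 − 13 − 11 − 16 − 12 − 10 + 4 + 4 + 2 + 6 − 2 = 88%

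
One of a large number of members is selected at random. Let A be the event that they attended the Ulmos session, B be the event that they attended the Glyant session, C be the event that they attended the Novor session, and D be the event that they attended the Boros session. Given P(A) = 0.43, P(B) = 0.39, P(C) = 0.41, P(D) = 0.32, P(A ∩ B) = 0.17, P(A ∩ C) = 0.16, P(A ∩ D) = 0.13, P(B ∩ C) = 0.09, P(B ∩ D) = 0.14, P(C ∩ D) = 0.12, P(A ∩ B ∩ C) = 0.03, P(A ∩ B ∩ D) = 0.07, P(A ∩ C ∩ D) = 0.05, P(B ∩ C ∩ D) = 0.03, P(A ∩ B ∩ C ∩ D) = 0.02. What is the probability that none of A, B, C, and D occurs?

0.10

By inclusion-exclusion,
P(A ∪ B ∪ C ∪ D) = 0.43 + 0.39 + 0.41 + 0.32 − 0.17 − 0.16 − 0.13 − 0.09 − 0.14 − 0.12 + 0.03 + 0.07 + 0.05 + 0.03 − 0.02 = 0.90
P(none) = 1 − 0.90 = 0.10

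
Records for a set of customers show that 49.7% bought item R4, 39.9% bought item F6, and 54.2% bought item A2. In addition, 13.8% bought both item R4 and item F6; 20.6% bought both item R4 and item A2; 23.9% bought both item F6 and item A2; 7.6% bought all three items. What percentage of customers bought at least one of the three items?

By inclusion–exclusion:
P(union) = 49.7 + 39.9 + 54.2 − 13.8 − 20.6 − 23.9 + 7.6 = 93.1%

93.1%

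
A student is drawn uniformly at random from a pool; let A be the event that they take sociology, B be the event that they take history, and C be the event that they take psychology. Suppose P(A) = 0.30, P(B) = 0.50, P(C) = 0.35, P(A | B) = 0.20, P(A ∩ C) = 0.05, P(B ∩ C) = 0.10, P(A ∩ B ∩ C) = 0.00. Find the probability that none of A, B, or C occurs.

P(A ∩ B) = P(B)·P(A|B) = 0.50 × 0.20 = 0.10
P(A ∪ B ∪ C) = 0.30 + 0.50 + 0.35 − 0.10 − 0.05 − 0.10 + 0.00 = 0.90
P(none) = 1 − 0.90 = 0.10

0.10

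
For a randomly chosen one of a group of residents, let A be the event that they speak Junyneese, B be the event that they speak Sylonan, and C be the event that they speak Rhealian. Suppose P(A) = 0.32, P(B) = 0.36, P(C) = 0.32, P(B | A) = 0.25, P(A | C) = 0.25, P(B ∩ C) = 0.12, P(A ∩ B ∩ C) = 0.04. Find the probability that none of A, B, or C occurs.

0.24

P(A ∩ B) = P(A)·P(B|A) = 0.32 × 0.25 = 0.08
P(A ∩ C) = P(C)·P(A|C) = 0.32 × 0.25 = 0.08
P(A ∪ B ∪ C) = 0.32 + 0.36 + 0.32 − 0.08 − 0.08 − 0.12 + 0.04 = 0.76
P(none) = 1 − 0.76 = 0.24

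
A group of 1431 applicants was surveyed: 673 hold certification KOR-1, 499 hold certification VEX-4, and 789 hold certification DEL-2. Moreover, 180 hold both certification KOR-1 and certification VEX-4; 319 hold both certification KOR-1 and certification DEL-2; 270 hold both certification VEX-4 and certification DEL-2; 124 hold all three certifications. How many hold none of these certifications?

N(≥1) = 673 + 499 + 789 − 180 − 319 − 270 + 124 = 1316
None: 1431 − 1316 = 115

115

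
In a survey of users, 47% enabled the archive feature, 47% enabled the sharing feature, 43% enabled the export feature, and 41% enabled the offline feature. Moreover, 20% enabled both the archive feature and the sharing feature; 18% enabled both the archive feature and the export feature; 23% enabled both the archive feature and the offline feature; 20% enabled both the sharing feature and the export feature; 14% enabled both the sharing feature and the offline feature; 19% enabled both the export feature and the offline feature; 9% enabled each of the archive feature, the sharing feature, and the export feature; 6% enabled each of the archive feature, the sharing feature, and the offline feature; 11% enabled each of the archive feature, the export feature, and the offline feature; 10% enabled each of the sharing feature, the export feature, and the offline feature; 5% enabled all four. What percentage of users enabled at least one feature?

95%

By inclusion-exclusion,
P(union) = 47 + 47 + 43 + 41 − 20 − 18 − 23 − 20 − 14 − 19 + 9 + 6 + 11 + 10 − 5 = 95%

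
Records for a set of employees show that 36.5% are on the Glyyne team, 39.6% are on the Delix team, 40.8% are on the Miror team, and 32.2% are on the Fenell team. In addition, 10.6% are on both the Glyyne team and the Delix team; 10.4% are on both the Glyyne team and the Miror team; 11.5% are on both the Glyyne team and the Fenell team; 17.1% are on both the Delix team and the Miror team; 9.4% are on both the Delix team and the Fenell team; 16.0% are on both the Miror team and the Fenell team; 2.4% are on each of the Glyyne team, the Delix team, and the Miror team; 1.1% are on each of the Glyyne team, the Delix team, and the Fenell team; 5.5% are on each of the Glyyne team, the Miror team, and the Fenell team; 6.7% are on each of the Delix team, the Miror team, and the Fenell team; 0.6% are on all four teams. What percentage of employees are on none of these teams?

10.8%

P(≥1) = 36.5 + 39.6 + 40.8 + 32.2 − 10.6 − 10.4 − 11.5 − 17.1 − 9.4 − 16.0 + 2.4 + 1.1 + 5.5 + 6.7 − 0.6 = 89.2%
P(none) = 100% − 89.2% = 10.8%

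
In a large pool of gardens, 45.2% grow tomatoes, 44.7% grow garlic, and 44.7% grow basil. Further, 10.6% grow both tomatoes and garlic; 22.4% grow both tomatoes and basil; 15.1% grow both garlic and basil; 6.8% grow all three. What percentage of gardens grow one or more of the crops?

93.3%

Apply inclusion-exclusion:
P(union) = 45.2 + 44.7 + 44.7 − 10.6 − 22.4 − 15.1 + 6.8 = 93.3%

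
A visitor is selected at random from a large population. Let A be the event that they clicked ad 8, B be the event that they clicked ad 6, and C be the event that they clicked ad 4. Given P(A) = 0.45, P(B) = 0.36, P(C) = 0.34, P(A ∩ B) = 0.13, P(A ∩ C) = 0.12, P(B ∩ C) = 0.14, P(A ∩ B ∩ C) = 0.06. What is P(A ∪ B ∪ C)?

0.82

By inclusion–exclusion:
P(A ∪ B ∪ C) = 0.45 + 0.36 + 0.34 − 0.13 − 0.12 − 0.14 + 0.06 = 0.82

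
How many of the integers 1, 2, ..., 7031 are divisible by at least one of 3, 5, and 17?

3502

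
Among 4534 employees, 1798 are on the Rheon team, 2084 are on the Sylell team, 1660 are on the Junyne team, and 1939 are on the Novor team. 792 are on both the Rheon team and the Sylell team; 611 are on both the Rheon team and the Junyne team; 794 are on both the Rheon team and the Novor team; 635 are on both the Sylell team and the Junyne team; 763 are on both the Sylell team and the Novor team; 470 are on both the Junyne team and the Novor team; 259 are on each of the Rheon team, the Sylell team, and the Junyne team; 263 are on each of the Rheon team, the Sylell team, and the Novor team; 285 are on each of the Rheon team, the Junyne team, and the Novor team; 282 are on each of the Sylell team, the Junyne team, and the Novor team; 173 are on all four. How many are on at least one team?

4332

N(≥1) = 1798 + 2084 + 1660 + 1939 − 792 − 611 − 794 − 635 − 763 − 470 + 259 + 263 + 285 + 282 − 173 = 4332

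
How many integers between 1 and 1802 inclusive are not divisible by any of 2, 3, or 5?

By inclusion-exclusion,
⌊1802/2⌋ + ⌊1802/3⌋ + ⌊1802/5⌋ − ⌊1802/6⌋ − ⌊1802/10⌋ − ⌊1802/15⌋ + ⌊1802/30⌋ = 901 + 600 + 360 − 300 − 180 − 120 + 60 = 1321
1802 − 1321 = 481

481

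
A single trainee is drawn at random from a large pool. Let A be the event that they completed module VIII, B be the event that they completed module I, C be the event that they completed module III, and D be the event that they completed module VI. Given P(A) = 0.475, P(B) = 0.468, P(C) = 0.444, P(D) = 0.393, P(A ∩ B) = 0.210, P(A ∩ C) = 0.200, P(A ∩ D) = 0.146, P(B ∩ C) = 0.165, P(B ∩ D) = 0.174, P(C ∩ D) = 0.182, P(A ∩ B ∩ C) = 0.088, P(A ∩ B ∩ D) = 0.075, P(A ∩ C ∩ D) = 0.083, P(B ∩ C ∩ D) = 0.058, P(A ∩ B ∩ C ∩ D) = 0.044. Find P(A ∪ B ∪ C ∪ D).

By inclusion-exclusion,
P(A ∪ B ∪ C ∪ D) = 0.475 + 0.468 + 0.444 + 0.393 − 0.210 − 0.200 − 0.146 − 0.165 − 0.174 − 0.182 + 0.088 + 0.075 + 0.083 + 0.058 − 0.044 = 0.963

0.963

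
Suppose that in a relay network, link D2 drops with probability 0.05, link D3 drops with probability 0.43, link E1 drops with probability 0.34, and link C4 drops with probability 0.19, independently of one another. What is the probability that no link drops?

0.2894859

P(none) = (1 − 0.05) × (1 − 0.43) × (1 − 0.34) × (1 − 0.19) = 0.95 × 0.57 × 0.66 × 0.81 = 0.2894859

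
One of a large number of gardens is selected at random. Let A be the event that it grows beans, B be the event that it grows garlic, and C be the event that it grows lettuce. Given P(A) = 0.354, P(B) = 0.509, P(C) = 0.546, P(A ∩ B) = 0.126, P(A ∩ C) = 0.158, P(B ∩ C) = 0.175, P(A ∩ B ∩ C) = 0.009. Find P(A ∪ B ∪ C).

0.959

P(A ∪ B ∪ C) = 0.354 + 0.509 + 0.546 − 0.126 − 0.158 − 0.175 + 0.009 = 0.959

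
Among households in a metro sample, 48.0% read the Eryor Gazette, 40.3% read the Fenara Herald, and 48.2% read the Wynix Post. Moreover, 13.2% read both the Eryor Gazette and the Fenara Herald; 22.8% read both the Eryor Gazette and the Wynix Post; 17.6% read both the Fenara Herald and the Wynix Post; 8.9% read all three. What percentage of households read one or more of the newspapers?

91.8%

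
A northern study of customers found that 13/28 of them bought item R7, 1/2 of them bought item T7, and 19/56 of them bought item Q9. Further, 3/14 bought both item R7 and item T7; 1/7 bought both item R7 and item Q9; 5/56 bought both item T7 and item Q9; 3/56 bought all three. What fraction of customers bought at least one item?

P(at least one) = 13/28 + 1/2 + 19/56 − 3/14 − 1/7 − 5/56 + 3/56 = 51/56

51/56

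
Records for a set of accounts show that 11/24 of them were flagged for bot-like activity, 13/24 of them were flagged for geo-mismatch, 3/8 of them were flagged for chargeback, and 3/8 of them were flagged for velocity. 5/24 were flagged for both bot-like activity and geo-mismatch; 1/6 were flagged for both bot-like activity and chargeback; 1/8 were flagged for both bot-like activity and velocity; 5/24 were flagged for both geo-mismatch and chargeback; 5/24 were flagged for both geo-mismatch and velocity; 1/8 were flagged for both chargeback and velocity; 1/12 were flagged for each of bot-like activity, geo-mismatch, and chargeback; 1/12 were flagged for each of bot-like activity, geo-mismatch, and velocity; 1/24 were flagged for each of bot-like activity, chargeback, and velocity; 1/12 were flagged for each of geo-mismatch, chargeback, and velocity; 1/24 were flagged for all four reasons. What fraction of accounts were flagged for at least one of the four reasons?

23/24

By inclusion–exclusion:
P(at least one) = 11/24 + 13/24 + 3/8 + 3/8 − 5/24 − 1/6 − 1/8 − 5/24 − 5/24 − 1/8 + 1/12 + 1/12 + 1/24 + 1/12 − 1/24 = 23/24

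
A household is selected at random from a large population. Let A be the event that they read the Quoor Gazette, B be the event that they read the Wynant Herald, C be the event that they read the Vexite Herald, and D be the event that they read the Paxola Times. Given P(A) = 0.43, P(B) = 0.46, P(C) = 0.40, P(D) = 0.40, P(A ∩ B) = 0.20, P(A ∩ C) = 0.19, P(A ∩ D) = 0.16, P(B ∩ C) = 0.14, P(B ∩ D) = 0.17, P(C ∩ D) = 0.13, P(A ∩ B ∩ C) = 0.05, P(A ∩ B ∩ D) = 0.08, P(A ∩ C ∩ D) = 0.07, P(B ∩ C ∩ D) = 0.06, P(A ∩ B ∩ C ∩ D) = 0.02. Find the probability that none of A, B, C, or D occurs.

Inclusion–exclusion gives
P(A ∪ B ∪ C ∪ D) = 0.43 + 0.46 + 0.40 + 0.40 − 0.20 − 0.19 − 0.16 − 0.14 − 0.17 − 0.13 + 0.05 + 0.08 + 0.07 + 0.06 − 0.02 = 0.94
P(none) = 1 − 0.94 = 0.06

0.06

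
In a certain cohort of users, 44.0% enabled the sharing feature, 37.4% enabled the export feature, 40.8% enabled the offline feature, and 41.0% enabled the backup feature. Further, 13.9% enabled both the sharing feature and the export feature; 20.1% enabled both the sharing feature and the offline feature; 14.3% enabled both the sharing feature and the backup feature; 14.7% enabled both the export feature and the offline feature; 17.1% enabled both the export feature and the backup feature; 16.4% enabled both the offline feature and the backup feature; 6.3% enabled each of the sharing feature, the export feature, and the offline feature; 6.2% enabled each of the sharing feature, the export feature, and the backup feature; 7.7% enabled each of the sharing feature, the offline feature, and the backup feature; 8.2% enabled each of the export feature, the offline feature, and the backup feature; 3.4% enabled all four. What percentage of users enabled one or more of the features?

By inclusion–exclusion:
P(at least one) = 44.0 + 37.4 + 40.8 + 41.0 − 13.9 − 20.1 − 14.3 − 14.7 − 17.1 − 16.4 + 6.3 + 6.2 + 7.7 + 8.2 − 3.4 = 91.7%

91.7%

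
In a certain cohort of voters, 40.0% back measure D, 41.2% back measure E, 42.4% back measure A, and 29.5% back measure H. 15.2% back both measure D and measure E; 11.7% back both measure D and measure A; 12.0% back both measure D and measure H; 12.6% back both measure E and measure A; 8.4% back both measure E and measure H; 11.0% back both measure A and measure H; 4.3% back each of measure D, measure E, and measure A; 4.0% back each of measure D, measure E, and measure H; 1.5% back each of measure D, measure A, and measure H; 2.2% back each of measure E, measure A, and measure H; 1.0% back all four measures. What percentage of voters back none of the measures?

P(at least one) = 40.0 + 41.2 + 42.4 + 29.5 − 15.2 − 11.7 − 12.0 − 12.6 − 8.4 − 11.0 + 4.3 + 4.0 + 1.5 + 2.2 − 1.0 = 93.2%
P(none) = 100% − 93.2% = 6.8%

6.8%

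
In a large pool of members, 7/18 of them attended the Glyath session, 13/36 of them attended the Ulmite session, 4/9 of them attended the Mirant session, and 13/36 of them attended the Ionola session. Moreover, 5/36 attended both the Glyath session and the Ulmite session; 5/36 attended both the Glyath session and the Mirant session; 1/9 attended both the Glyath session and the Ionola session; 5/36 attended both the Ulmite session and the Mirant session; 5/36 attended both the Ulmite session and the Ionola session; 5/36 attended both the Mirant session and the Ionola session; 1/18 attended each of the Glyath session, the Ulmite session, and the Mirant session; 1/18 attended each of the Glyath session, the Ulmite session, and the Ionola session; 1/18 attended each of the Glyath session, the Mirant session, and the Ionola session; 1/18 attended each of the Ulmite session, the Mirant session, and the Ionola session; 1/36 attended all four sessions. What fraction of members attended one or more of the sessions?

17/18

P(union) = 7/18 + 13/36 + 4/9 + 13/36 − 5/36 − 5/36 − 1/9 − 5/36 − 5/36 − 5/36 + 1/18 + 1/18 + 1/18 + 1/18 − 1/36 = 17/18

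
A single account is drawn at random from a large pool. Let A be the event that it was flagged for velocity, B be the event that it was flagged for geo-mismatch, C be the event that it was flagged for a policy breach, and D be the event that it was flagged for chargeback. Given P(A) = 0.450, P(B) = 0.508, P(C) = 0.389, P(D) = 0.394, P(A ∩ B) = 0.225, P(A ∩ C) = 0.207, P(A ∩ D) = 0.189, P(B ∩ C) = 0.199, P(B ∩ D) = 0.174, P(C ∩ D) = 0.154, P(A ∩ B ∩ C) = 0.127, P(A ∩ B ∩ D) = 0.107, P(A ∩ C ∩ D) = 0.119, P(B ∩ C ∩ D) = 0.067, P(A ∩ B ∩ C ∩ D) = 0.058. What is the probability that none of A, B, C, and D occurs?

0.045

P(A ∪ B ∪ C ∪ D) = 0.450 + 0.508 + 0.389 + 0.394 − 0.225 − 0.207 − 0.189 − 0.199 − 0.174 − 0.154 + 0.127 + 0.107 + 0.119 + 0.067 − 0.058 = 0.955
P(none) = 1 − 0.955 = 0.045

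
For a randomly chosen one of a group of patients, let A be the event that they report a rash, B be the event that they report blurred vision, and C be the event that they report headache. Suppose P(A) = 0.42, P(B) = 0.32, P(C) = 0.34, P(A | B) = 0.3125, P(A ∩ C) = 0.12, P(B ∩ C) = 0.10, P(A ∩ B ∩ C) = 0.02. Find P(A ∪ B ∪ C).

P(A ∩ B) = P(B)·P(A|B) = 0.32 × 0.3125 = 0.10
Apply inclusion-exclusion:
P(A ∪ B ∪ C) = 0.42 + 0.32 + 0.34 − 0.10 − 0.12 − 0.10 + 0.02 = 0.78

0.78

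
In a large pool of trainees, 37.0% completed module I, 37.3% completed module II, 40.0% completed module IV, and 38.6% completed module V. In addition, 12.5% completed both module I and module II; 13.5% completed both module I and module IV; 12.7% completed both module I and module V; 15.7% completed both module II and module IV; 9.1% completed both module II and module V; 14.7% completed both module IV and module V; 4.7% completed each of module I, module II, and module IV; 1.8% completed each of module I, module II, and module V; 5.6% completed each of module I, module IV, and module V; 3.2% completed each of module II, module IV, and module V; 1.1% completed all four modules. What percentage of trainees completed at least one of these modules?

P(at least one) = 37.0 + 37.3 + 40.0 + 38.6 − 12.5 − 13.5 − 12.7 − 15.7 − 9.1 − 14.7 + 4.7 + 1.8 + 5.6 + 3.2 − 1.1 = 88.9%

88.9%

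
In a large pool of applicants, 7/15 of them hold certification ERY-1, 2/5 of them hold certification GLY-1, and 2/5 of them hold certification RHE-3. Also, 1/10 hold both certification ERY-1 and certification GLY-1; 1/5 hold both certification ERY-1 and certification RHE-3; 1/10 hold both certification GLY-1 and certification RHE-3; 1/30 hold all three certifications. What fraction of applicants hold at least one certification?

9/10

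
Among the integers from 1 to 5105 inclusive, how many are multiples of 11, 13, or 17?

⌊5105/11⌋ + ⌊5105/13⌋ + ⌊5105/17⌋ − ⌊5105/143⌋ − ⌊5105/187⌋ − ⌊5105/221⌋ + ⌊5105/2431⌋ = 464 + 392 + 300 − 35 − 27 − 23 + 2 = 1073

1073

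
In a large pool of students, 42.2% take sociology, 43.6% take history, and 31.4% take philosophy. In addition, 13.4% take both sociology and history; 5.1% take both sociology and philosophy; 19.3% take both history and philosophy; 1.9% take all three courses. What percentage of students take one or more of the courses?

By inclusion-exclusion,
P(union) = 42.2 + 43.6 + 31.4 − 13.4 − 5.1 − 19.3 + 1.9 = 81.3%

81.3%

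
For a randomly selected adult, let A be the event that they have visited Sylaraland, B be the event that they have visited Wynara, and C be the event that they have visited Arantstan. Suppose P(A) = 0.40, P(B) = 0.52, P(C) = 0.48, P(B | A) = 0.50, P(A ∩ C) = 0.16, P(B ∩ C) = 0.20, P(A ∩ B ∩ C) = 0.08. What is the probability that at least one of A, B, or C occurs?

P(A ∩ B) = P(A)·P(B|A) = 0.40 × 0.50 = 0.20
Apply inclusion-exclusion:
P(A ∪ B ∪ C) = 0.40 + 0.52 + 0.48 − 0.20 − 0.16 − 0.20 + 0.08 = 0.92

0.92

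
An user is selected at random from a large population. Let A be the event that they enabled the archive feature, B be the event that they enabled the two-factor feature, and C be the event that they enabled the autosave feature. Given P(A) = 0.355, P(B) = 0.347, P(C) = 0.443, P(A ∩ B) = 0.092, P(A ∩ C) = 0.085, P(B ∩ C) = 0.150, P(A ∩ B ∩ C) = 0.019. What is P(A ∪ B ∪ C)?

0.837

Using inclusion–exclusion:
P(A ∪ B ∪ C) = 0.355 + 0.347 + 0.443 − 0.092 − 0.085 − 0.150 + 0.019 = 0.837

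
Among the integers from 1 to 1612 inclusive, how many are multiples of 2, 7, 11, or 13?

1032

⌊1612/2⌋ + ⌊1612/7⌋ + ⌊1612/11⌋ + ⌊1612/13⌋ − ⌊1612/14⌋ − ⌊1612/22⌋ − ⌊1612/26⌋ − ⌊1612/77⌋ − ⌊1612/91⌋ − ⌊1612/143⌋ + ⌊1612/154⌋ + ⌊1612/182⌋ + ⌊1612/286⌋ + ⌊1612/1001⌋ − ⌊1612/2002⌋ = 806 + 230 + 146 + 124 − 115 − 73 − 62 − 20 − 17 − 11 + 10 + 8 + 5 + 1 − 0 = 1032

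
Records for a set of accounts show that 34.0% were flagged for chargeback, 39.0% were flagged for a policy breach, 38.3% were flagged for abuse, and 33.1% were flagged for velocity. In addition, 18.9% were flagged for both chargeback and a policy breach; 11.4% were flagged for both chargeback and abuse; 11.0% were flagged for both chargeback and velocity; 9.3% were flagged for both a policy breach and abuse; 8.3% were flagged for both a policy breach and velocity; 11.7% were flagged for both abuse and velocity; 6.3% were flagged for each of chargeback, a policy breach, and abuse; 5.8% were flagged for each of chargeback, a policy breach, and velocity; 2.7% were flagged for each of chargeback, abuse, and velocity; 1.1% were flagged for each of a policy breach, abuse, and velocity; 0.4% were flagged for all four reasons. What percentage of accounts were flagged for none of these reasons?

P(union) = 34.0 + 39.0 + 38.3 + 33.1 − 18.9 − 11.4 − 11.0 − 9.3 − 8.3 − 11.7 + 6.3 + 5.8 + 2.7 + 1.1 − 0.4 = 89.3%
P(none) = 100% − 89.3% = 10.7%

10.7%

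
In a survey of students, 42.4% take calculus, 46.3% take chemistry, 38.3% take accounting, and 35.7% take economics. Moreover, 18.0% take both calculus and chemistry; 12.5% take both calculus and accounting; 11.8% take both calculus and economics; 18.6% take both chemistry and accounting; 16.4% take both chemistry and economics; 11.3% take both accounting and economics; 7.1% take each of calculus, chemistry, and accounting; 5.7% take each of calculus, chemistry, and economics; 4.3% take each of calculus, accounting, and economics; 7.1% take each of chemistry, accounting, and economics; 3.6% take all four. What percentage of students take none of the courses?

P(at least one) = 42.4 + 46.3 + 38.3 + 35.7 − 18.0 − 12.5 − 11.8 − 18.6 − 16.4 − 11.3 + 7.1 + 5.7 + 4.3 + 7.1 − 3.6 = 94.7%
P(none) = 100% − 94.7% = 5.3%

5.3%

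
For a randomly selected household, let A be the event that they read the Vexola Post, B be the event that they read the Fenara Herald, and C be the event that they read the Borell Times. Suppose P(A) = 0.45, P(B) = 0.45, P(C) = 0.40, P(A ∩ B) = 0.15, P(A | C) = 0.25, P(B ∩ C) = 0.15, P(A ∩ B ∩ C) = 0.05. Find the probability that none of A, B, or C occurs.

P(A ∩ C) = P(C)·P(A|C) = 0.40 × 0.25 = 0.10
Using inclusion–exclusion:
P(A ∪ B ∪ C) = 0.45 + 0.45 + 0.40 − 0.15 − 0.10 − 0.15 + 0.05 = 0.95
P(none) = 1 − 0.95 = 0.05

0.05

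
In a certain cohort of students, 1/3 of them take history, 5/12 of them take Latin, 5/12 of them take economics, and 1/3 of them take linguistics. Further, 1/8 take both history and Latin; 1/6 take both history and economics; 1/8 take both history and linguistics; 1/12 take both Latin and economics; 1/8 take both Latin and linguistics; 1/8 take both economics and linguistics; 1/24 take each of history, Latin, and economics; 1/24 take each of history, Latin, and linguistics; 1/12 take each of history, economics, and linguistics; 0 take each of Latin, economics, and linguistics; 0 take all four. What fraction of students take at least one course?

11/12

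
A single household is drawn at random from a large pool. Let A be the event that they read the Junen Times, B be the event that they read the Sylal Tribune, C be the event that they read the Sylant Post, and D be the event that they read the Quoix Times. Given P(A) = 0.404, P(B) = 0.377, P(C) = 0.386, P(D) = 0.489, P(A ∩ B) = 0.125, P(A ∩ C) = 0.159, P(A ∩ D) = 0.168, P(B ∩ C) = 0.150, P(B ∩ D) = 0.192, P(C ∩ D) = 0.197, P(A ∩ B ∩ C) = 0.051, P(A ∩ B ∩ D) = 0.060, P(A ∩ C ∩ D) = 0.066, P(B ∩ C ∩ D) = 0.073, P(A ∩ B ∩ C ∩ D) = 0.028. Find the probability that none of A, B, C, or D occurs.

0.113

Using inclusion–exclusion:
P(A ∪ B ∪ C ∪ D) = 0.404 + 0.377 + 0.386 + 0.489 − 0.125 − 0.159 − 0.168 − 0.150 − 0.192 − 0.197 + 0.051 + 0.060 + 0.066 + 0.073 − 0.028 = 0.887
P(none) = 1 − 0.887 = 0.113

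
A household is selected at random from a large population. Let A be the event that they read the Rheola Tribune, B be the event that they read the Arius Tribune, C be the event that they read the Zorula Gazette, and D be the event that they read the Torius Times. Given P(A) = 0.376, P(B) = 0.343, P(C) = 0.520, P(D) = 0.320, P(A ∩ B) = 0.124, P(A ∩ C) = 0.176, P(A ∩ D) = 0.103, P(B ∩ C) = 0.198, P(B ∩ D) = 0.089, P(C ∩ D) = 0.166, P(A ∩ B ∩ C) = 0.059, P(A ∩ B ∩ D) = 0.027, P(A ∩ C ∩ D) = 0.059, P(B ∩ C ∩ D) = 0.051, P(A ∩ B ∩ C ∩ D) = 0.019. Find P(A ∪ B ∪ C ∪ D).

0.880

By inclusion-exclusion,
P(A ∪ B ∪ C ∪ D) = 0.376 + 0.343 + 0.520 + 0.320 − 0.124 − 0.176 − 0.103 − 0.198 − 0.089 − 0.166 + 0.059 + 0.027 + 0.059 + 0.051 − 0.019 = 0.880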